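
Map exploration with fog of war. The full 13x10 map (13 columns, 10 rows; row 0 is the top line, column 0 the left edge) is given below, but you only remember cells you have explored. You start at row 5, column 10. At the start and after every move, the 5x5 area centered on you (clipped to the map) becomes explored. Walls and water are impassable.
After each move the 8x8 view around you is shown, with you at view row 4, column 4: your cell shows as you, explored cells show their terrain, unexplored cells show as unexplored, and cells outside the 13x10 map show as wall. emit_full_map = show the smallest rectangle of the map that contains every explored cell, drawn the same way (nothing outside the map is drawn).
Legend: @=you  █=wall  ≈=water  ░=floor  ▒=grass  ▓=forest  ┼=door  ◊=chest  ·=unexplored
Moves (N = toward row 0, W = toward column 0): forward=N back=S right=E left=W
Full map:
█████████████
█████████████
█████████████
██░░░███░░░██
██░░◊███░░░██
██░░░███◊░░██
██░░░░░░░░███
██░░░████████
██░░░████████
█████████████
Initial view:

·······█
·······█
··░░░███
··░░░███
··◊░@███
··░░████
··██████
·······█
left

········
········
··█░░░██
··█░░░██
··█◊@░██
··░░░███
··██████
········

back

········
··█░░░██
··█░░░██
··█◊░░██
··░░@███
··██████
··█████·
········

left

········
···█░░░█
··██░░░█
··██◊░░█
··░░@░██
··██████
··██████
········

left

········
····█░░░
··███░░░
··███◊░░
··░░@░░█
··██████
··██████
········

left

········
·····█░░
··◊███░░
··░███◊░
··░░@░░░
··░█████
··░█████
········

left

········
······█░
··░◊███░
··░░███◊
··░░@░░░
··░░████
··░░████
········

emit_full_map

····█░░░██
░◊███░░░██
░░███◊░░██
░░@░░░░███
░░████████
░░███████·

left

········
·······█
··░░◊███
··░░░███
··░░@░░░
··░░░███
··░░░███
········

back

·······█
··░░◊███
··░░░███
··░░░░░░
··░░@███
··░░░███
··█████·
████████

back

··░░◊███
··░░░███
··░░░░░░
··░░░███
··░░@███
··█████·
████████
████████

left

█··░░◊██
█··░░░██
█·█░░░░░
█·█░░░██
█·█░@░██
█·██████
████████
████████

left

██··░░◊█
██··░░░█
████░░░░
████░░░█
████@░░█
████████
████████
████████

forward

██······
██··░░◊█
████░░░█
████░░░░
████@░░█
████░░░█
████████
████████

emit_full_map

·······█░░░██
··░░◊███░░░██
██░░░███◊░░██
██░░░░░░░░███
██@░░████████
██░░░███████·
███████······


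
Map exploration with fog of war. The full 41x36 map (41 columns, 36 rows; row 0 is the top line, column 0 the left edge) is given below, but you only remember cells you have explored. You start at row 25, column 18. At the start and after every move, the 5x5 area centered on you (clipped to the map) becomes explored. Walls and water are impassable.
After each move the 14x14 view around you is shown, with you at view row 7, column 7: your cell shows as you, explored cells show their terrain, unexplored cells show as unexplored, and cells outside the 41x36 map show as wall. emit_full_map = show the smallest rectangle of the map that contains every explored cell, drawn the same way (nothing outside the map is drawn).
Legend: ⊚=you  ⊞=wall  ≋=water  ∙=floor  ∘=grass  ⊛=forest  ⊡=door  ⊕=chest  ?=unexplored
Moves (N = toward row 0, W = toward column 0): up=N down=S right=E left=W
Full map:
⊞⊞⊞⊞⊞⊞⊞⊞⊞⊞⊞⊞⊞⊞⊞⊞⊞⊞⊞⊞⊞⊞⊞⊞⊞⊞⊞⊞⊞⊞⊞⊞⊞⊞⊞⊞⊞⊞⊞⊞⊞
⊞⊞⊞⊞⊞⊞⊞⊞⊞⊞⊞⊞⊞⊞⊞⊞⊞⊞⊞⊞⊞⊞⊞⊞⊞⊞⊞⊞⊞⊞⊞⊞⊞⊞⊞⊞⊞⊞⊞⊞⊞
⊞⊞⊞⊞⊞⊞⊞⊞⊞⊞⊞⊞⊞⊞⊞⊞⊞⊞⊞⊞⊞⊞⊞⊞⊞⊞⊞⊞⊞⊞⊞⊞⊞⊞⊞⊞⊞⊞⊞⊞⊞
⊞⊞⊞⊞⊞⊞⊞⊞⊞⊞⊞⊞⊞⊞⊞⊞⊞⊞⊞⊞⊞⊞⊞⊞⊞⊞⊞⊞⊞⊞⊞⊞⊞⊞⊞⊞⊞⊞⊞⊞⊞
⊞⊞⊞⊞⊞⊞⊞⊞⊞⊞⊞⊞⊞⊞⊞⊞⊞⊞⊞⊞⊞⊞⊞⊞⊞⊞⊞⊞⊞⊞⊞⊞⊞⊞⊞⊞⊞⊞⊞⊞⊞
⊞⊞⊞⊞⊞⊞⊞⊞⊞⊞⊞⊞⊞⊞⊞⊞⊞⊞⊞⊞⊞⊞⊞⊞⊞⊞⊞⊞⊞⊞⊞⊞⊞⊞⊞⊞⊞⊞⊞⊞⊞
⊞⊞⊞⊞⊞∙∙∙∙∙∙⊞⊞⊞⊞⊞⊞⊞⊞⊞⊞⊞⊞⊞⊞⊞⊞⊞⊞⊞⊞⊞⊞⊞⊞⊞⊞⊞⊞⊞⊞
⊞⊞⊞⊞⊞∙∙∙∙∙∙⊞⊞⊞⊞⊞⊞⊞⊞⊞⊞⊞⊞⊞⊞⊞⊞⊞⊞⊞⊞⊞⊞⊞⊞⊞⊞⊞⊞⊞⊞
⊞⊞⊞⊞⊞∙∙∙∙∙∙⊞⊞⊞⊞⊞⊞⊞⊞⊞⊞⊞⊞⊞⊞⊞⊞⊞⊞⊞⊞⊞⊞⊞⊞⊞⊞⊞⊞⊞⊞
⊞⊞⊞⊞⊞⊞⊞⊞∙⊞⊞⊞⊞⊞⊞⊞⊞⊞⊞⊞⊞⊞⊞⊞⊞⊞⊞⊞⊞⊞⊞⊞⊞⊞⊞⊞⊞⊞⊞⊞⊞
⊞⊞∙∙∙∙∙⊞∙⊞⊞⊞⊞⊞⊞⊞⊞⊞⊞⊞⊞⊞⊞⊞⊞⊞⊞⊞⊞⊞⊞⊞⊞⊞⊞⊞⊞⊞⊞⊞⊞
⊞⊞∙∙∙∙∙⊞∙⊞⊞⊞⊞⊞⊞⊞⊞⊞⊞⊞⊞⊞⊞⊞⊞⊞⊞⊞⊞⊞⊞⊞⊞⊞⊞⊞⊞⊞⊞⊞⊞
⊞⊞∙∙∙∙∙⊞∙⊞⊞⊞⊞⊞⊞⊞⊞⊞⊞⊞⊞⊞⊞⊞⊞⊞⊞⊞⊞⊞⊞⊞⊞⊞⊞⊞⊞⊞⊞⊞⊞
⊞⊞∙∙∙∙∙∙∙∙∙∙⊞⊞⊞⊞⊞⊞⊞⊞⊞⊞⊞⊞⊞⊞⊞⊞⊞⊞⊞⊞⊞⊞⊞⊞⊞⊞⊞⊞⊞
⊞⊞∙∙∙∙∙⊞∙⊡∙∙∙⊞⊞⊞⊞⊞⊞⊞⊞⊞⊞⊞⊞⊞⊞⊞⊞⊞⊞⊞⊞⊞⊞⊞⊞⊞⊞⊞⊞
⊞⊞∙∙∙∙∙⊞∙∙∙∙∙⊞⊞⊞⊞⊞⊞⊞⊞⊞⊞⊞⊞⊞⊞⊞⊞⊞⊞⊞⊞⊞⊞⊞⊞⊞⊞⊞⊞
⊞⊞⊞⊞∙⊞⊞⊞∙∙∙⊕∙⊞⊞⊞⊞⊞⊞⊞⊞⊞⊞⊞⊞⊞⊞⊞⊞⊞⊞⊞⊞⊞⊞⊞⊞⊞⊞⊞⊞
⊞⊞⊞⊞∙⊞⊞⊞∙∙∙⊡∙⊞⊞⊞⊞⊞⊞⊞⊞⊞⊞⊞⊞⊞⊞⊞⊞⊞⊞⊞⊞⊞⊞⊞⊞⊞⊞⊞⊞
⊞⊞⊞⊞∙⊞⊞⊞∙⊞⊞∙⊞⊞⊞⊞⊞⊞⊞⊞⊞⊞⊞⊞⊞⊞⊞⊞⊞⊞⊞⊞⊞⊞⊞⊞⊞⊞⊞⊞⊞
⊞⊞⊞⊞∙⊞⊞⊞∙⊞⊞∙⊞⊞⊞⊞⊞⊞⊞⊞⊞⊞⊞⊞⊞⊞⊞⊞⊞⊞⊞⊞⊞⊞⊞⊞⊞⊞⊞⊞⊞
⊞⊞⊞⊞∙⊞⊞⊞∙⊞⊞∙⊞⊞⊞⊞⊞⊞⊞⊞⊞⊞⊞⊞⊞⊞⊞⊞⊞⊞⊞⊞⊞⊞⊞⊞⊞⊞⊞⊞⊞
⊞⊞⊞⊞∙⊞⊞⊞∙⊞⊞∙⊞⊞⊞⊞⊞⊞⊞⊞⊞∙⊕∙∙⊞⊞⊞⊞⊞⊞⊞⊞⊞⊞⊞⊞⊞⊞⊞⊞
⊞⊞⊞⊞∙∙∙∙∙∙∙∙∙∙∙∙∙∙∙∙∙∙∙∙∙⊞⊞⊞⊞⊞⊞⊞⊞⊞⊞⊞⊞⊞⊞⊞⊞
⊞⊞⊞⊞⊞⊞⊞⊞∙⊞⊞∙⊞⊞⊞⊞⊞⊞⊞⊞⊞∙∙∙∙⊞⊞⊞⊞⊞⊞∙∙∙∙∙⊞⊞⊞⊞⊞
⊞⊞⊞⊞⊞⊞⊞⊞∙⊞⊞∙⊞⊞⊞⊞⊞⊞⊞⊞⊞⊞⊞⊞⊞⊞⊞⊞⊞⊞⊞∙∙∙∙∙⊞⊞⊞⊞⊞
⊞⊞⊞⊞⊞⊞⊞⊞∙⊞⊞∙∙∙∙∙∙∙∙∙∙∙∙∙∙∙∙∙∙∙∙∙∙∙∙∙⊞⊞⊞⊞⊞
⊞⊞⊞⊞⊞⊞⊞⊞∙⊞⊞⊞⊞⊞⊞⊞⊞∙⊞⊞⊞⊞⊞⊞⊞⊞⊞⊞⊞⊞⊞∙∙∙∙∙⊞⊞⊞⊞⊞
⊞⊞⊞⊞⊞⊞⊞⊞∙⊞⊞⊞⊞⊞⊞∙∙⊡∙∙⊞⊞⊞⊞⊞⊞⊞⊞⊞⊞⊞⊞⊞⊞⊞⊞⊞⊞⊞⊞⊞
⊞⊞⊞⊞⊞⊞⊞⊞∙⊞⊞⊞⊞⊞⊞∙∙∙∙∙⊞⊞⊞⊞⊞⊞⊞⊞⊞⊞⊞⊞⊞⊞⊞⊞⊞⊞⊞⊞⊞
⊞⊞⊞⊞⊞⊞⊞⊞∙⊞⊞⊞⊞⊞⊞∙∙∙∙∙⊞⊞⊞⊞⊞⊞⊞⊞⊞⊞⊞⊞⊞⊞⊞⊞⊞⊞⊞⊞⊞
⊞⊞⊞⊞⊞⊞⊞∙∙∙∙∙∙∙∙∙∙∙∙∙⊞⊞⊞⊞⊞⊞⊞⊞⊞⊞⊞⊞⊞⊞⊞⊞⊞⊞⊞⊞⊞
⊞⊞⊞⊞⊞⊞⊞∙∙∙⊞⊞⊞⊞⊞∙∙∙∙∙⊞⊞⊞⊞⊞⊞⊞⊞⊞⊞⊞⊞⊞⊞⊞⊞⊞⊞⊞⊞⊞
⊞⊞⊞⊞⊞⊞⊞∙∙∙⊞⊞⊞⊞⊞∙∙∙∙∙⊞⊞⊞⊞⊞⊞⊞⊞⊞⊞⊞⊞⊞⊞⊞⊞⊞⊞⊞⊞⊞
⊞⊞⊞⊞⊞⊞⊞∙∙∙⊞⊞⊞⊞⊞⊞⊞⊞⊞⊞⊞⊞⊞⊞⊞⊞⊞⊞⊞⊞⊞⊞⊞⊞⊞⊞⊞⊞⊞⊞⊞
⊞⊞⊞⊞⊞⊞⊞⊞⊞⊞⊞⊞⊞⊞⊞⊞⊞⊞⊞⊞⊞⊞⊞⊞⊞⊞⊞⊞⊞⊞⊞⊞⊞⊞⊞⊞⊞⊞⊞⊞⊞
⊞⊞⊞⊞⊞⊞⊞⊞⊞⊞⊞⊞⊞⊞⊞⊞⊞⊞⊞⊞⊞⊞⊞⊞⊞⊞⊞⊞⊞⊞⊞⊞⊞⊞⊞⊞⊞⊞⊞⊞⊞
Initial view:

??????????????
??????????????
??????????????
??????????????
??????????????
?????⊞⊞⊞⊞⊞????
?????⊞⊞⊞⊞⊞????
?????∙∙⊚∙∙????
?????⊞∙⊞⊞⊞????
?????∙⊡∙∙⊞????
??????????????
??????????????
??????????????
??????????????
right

??????????????
??????????????
??????????????
??????????????
??????????????
????⊞⊞⊞⊞⊞∙????
????⊞⊞⊞⊞⊞⊞????
????∙∙∙⊚∙∙????
????⊞∙⊞⊞⊞⊞????
????∙⊡∙∙⊞⊞????
??????????????
??????????????
??????????????
??????????????

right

??????????????
??????????????
??????????????
??????????????
??????????????
???⊞⊞⊞⊞⊞∙∙????
???⊞⊞⊞⊞⊞⊞⊞????
???∙∙∙∙⊚∙∙????
???⊞∙⊞⊞⊞⊞⊞????
???∙⊡∙∙⊞⊞⊞????
??????????????
??????????????
??????????????
??????????????

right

??????????????
??????????????
??????????????
??????????????
??????????????
??⊞⊞⊞⊞⊞∙∙∙????
??⊞⊞⊞⊞⊞⊞⊞⊞????
??∙∙∙∙∙⊚∙∙????
??⊞∙⊞⊞⊞⊞⊞⊞????
??∙⊡∙∙⊞⊞⊞⊞????
??????????????
??????????????
??????????????
??????????????

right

??????????????
??????????????
??????????????
??????????????
??????????????
?⊞⊞⊞⊞⊞∙∙∙∙????
?⊞⊞⊞⊞⊞⊞⊞⊞⊞????
?∙∙∙∙∙∙⊚∙∙????
?⊞∙⊞⊞⊞⊞⊞⊞⊞????
?∙⊡∙∙⊞⊞⊞⊞⊞????
??????????????
??????????????
??????????????
??????????????

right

??????????????
??????????????
??????????????
??????????????
??????????????
⊞⊞⊞⊞⊞∙∙∙∙⊞????
⊞⊞⊞⊞⊞⊞⊞⊞⊞⊞????
∙∙∙∙∙∙∙⊚∙∙????
⊞∙⊞⊞⊞⊞⊞⊞⊞⊞????
∙⊡∙∙⊞⊞⊞⊞⊞⊞????
??????????????
??????????????
??????????????
??????????????

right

??????????????
??????????????
??????????????
??????????????
??????????????
⊞⊞⊞⊞∙∙∙∙⊞⊞????
⊞⊞⊞⊞⊞⊞⊞⊞⊞⊞????
∙∙∙∙∙∙∙⊚∙∙????
∙⊞⊞⊞⊞⊞⊞⊞⊞⊞????
⊡∙∙⊞⊞⊞⊞⊞⊞⊞????
??????????????
??????????????
??????????????
??????????????

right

??????????????
??????????????
??????????????
??????????????
??????????????
⊞⊞⊞∙∙∙∙⊞⊞⊞????
⊞⊞⊞⊞⊞⊞⊞⊞⊞⊞????
∙∙∙∙∙∙∙⊚∙∙????
⊞⊞⊞⊞⊞⊞⊞⊞⊞⊞????
∙∙⊞⊞⊞⊞⊞⊞⊞⊞????
??????????????
??????????????
??????????????
??????????????

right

??????????????
??????????????
??????????????
??????????????
??????????????
⊞⊞∙∙∙∙⊞⊞⊞⊞????
⊞⊞⊞⊞⊞⊞⊞⊞⊞⊞????
∙∙∙∙∙∙∙⊚∙∙????
⊞⊞⊞⊞⊞⊞⊞⊞⊞⊞????
∙⊞⊞⊞⊞⊞⊞⊞⊞⊞????
??????????????
??????????????
??????????????
??????????????

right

??????????????
??????????????
??????????????
??????????????
??????????????
⊞∙∙∙∙⊞⊞⊞⊞⊞????
⊞⊞⊞⊞⊞⊞⊞⊞⊞⊞????
∙∙∙∙∙∙∙⊚∙∙????
⊞⊞⊞⊞⊞⊞⊞⊞⊞⊞????
⊞⊞⊞⊞⊞⊞⊞⊞⊞⊞????
??????????????
??????????????
??????????????
??????????????

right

??????????????
??????????????
??????????????
??????????????
??????????????
∙∙∙∙⊞⊞⊞⊞⊞⊞????
⊞⊞⊞⊞⊞⊞⊞⊞⊞⊞????
∙∙∙∙∙∙∙⊚∙∙????
⊞⊞⊞⊞⊞⊞⊞⊞⊞⊞????
⊞⊞⊞⊞⊞⊞⊞⊞⊞⊞????
??????????????
??????????????
??????????????
??????????????

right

??????????????
??????????????
??????????????
??????????????
??????????????
∙∙∙⊞⊞⊞⊞⊞⊞∙????
⊞⊞⊞⊞⊞⊞⊞⊞⊞∙????
∙∙∙∙∙∙∙⊚∙∙????
⊞⊞⊞⊞⊞⊞⊞⊞⊞∙????
⊞⊞⊞⊞⊞⊞⊞⊞⊞⊞????
??????????????
??????????????
??????????????
??????????????

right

??????????????
??????????????
??????????????
??????????????
??????????????
∙∙⊞⊞⊞⊞⊞⊞∙∙????
⊞⊞⊞⊞⊞⊞⊞⊞∙∙????
∙∙∙∙∙∙∙⊚∙∙????
⊞⊞⊞⊞⊞⊞⊞⊞∙∙????
⊞⊞⊞⊞⊞⊞⊞⊞⊞⊞????
??????????????
??????????????
??????????????
??????????????

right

??????????????
??????????????
??????????????
??????????????
??????????????
∙⊞⊞⊞⊞⊞⊞∙∙∙????
⊞⊞⊞⊞⊞⊞⊞∙∙∙????
∙∙∙∙∙∙∙⊚∙∙????
⊞⊞⊞⊞⊞⊞⊞∙∙∙????
⊞⊞⊞⊞⊞⊞⊞⊞⊞⊞????
??????????????
??????????????
??????????????
??????????????

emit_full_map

⊞⊞⊞⊞⊞∙∙∙∙⊞⊞⊞⊞⊞⊞∙∙∙
⊞⊞⊞⊞⊞⊞⊞⊞⊞⊞⊞⊞⊞⊞⊞∙∙∙
∙∙∙∙∙∙∙∙∙∙∙∙∙∙∙⊚∙∙
⊞∙⊞⊞⊞⊞⊞⊞⊞⊞⊞⊞⊞⊞⊞∙∙∙
∙⊡∙∙⊞⊞⊞⊞⊞⊞⊞⊞⊞⊞⊞⊞⊞⊞

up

??????????????
??????????????
??????????????
??????????????
??????????????
?????⊞⊞⊞⊞⊞????
∙⊞⊞⊞⊞⊞⊞∙∙∙????
⊞⊞⊞⊞⊞⊞⊞⊚∙∙????
∙∙∙∙∙∙∙∙∙∙????
⊞⊞⊞⊞⊞⊞⊞∙∙∙????
⊞⊞⊞⊞⊞⊞⊞⊞⊞⊞????
??????????????
??????????????
??????????????

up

??????????????
??????????????
??????????????
??????????????
??????????????
?????⊞⊞⊞⊞⊞????
?????⊞⊞⊞⊞⊞????
∙⊞⊞⊞⊞⊞⊞⊚∙∙????
⊞⊞⊞⊞⊞⊞⊞∙∙∙????
∙∙∙∙∙∙∙∙∙∙????
⊞⊞⊞⊞⊞⊞⊞∙∙∙????
⊞⊞⊞⊞⊞⊞⊞⊞⊞⊞????
??????????????
??????????????

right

??????????????
??????????????
??????????????
??????????????
??????????????
????⊞⊞⊞⊞⊞⊞????
????⊞⊞⊞⊞⊞⊞????
⊞⊞⊞⊞⊞⊞∙⊚∙∙????
⊞⊞⊞⊞⊞⊞∙∙∙∙????
∙∙∙∙∙∙∙∙∙∙????
⊞⊞⊞⊞⊞⊞∙∙∙?????
⊞⊞⊞⊞⊞⊞⊞⊞⊞?????
??????????????
??????????????

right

??????????????
??????????????
??????????????
??????????????
??????????????
???⊞⊞⊞⊞⊞⊞⊞????
???⊞⊞⊞⊞⊞⊞⊞????
⊞⊞⊞⊞⊞∙∙⊚∙∙????
⊞⊞⊞⊞⊞∙∙∙∙∙????
∙∙∙∙∙∙∙∙∙∙????
⊞⊞⊞⊞⊞∙∙∙??????
⊞⊞⊞⊞⊞⊞⊞⊞??????
??????????????
??????????????

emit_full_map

?????????????⊞⊞⊞⊞⊞⊞⊞
?????????????⊞⊞⊞⊞⊞⊞⊞
⊞⊞⊞⊞⊞∙∙∙∙⊞⊞⊞⊞⊞⊞∙∙⊚∙∙
⊞⊞⊞⊞⊞⊞⊞⊞⊞⊞⊞⊞⊞⊞⊞∙∙∙∙∙
∙∙∙∙∙∙∙∙∙∙∙∙∙∙∙∙∙∙∙∙
⊞∙⊞⊞⊞⊞⊞⊞⊞⊞⊞⊞⊞⊞⊞∙∙∙??
∙⊡∙∙⊞⊞⊞⊞⊞⊞⊞⊞⊞⊞⊞⊞⊞⊞??


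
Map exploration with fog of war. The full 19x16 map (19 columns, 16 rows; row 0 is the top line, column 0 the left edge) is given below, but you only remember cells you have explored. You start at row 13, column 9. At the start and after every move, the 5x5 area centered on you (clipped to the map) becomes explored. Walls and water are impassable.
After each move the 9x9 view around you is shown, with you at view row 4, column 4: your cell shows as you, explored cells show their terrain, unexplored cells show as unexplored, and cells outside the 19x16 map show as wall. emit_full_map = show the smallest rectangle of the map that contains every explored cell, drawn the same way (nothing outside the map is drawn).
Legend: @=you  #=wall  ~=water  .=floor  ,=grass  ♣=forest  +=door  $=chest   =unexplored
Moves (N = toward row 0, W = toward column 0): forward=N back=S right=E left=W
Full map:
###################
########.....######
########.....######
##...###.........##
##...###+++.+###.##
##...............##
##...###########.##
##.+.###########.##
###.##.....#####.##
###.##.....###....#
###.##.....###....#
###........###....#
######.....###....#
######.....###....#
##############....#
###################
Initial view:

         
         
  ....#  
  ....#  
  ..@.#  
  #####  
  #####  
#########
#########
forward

         
         
  ....#  
  ....#  
  ..@.#  
  ....#  
  #####  
  #####  
#########

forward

         
         
  ....#  
  ....#  
  ..@.#  
  ....#  
  ....#  
  #####  
  #####  

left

         
         
  .....# 
  .....# 
  ..@..# 
  .....# 
  .....# 
   ##### 
   ##### 

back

         
  .....# 
  .....# 
  .....# 
  ..@..# 
  .....# 
  ###### 
   ##### 
#########

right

         
 .....#  
 .....#  
 .....#  
 ...@.#  
 .....#  
 ######  
  #####  
#########

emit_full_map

.....#
.....#
.....#
...@.#
.....#
######
 #####

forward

         
         
 .....#  
 .....#  
 ...@.#  
 .....#  
 .....#  
 ######  
  #####  

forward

         
         
  ....#  
 .....#  
 ...@.#  
 .....#  
 .....#  
 .....#  
 ######  

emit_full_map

 ....#
.....#
...@.#
.....#
.....#
.....#
######
 #####


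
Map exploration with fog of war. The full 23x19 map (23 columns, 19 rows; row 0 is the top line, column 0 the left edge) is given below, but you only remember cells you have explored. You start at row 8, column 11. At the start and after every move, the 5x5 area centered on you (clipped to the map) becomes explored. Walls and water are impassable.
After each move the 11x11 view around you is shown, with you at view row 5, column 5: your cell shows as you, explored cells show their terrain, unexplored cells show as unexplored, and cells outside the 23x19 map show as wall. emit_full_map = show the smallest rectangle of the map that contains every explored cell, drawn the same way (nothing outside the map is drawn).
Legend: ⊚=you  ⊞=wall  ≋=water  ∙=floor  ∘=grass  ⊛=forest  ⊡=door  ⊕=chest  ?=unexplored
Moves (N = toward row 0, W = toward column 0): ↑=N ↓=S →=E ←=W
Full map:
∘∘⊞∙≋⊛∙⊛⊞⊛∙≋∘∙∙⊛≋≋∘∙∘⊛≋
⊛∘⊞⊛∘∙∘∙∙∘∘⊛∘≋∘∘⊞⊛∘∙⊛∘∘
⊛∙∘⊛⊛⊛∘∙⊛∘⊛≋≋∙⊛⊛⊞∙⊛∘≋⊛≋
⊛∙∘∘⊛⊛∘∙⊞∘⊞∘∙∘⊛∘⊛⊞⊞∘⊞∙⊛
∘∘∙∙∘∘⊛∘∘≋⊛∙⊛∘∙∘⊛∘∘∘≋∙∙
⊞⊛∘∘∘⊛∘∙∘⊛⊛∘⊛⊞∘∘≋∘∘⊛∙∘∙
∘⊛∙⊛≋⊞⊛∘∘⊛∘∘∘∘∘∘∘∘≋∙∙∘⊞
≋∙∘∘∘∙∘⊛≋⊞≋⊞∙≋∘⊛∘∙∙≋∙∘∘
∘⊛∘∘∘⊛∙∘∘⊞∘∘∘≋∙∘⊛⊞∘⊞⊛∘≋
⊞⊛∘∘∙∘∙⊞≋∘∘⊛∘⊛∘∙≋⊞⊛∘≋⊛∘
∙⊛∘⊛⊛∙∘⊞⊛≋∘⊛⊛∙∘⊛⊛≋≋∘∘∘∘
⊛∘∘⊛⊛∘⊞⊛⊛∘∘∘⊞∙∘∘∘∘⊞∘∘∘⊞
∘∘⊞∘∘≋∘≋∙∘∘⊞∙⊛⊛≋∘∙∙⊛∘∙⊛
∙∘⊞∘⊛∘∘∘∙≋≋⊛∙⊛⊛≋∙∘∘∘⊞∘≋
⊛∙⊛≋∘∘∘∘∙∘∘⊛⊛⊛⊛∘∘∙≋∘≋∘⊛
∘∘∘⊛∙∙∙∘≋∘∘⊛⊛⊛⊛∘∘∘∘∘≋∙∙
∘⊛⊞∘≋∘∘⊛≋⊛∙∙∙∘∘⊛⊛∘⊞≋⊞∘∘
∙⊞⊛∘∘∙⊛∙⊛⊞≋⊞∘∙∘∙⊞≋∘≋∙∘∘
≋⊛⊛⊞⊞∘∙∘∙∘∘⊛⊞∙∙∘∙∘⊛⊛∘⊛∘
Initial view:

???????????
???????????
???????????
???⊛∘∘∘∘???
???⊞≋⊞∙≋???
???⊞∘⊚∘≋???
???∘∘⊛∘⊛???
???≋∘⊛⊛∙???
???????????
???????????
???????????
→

???????????
???????????
???????????
??⊛∘∘∘∘∘???
??⊞≋⊞∙≋∘???
??⊞∘∘⊚≋∙???
??∘∘⊛∘⊛∘???
??≋∘⊛⊛∙∘???
???????????
???????????
???????????

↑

???????????
???????????
???????????
???⊛∘⊛⊞∘???
??⊛∘∘∘∘∘???
??⊞≋⊞⊚≋∘???
??⊞∘∘∘≋∙???
??∘∘⊛∘⊛∘???
??≋∘⊛⊛∙∘???
???????????
???????????

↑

???????????
???????????
???????????
???⊛∙⊛∘∙???
???⊛∘⊛⊞∘???
??⊛∘∘⊚∘∘???
??⊞≋⊞∙≋∘???
??⊞∘∘∘≋∙???
??∘∘⊛∘⊛∘???
??≋∘⊛⊛∙∘???
???????????

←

???????????
???????????
???????????
???≋⊛∙⊛∘∙??
???⊛⊛∘⊛⊞∘??
???⊛∘⊚∘∘∘??
???⊞≋⊞∙≋∘??
???⊞∘∘∘≋∙??
???∘∘⊛∘⊛∘??
???≋∘⊛⊛∙∘??
???????????

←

???????????
???????????
???????????
???∘≋⊛∙⊛∘∙?
???∘⊛⊛∘⊛⊞∘?
???∘⊛⊚∘∘∘∘?
???≋⊞≋⊞∙≋∘?
???∘⊞∘∘∘≋∙?
????∘∘⊛∘⊛∘?
????≋∘⊛⊛∙∘?
???????????

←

???????????
???????????
???????????
???∘∘≋⊛∙⊛∘∙
???∙∘⊛⊛∘⊛⊞∘
???∘∘⊚∘∘∘∘∘
???⊛≋⊞≋⊞∙≋∘
???∘∘⊞∘∘∘≋∙
?????∘∘⊛∘⊛∘
?????≋∘⊛⊛∙∘
???????????

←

???????????
???????????
???????????
???⊛∘∘≋⊛∙⊛∘
???∘∙∘⊛⊛∘⊛⊞
???⊛∘⊚⊛∘∘∘∘
???∘⊛≋⊞≋⊞∙≋
???∙∘∘⊞∘∘∘≋
??????∘∘⊛∘⊛
??????≋∘⊛⊛∙
???????????

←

???????????
???????????
???????????
???∘⊛∘∘≋⊛∙⊛
???⊛∘∙∘⊛⊛∘⊛
???⊞⊛⊚∘⊛∘∘∘
???∙∘⊛≋⊞≋⊞∙
???⊛∙∘∘⊞∘∘∘
???????∘∘⊛∘
???????≋∘⊛⊛
???????????

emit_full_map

∘⊛∘∘≋⊛∙⊛∘∙
⊛∘∙∘⊛⊛∘⊛⊞∘
⊞⊛⊚∘⊛∘∘∘∘∘
∙∘⊛≋⊞≋⊞∙≋∘
⊛∙∘∘⊞∘∘∘≋∙
????∘∘⊛∘⊛∘
????≋∘⊛⊛∙∘

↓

???????????
???????????
???∘⊛∘∘≋⊛∙⊛
???⊛∘∙∘⊛⊛∘⊛
???⊞⊛∘∘⊛∘∘∘
???∙∘⊚≋⊞≋⊞∙
???⊛∙∘∘⊞∘∘∘
???∘∙⊞≋∘∘⊛∘
???????≋∘⊛⊛
???????????
???????????

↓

???????????
???∘⊛∘∘≋⊛∙⊛
???⊛∘∙∘⊛⊛∘⊛
???⊞⊛∘∘⊛∘∘∘
???∙∘⊛≋⊞≋⊞∙
???⊛∙⊚∘⊞∘∘∘
???∘∙⊞≋∘∘⊛∘
???∙∘⊞⊛≋∘⊛⊛
???????????
???????????
???????????

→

???????????
??∘⊛∘∘≋⊛∙⊛∘
??⊛∘∙∘⊛⊛∘⊛⊞
??⊞⊛∘∘⊛∘∘∘∘
??∙∘⊛≋⊞≋⊞∙≋
??⊛∙∘⊚⊞∘∘∘≋
??∘∙⊞≋∘∘⊛∘⊛
??∙∘⊞⊛≋∘⊛⊛∙
???????????
???????????
???????????

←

???????????
???∘⊛∘∘≋⊛∙⊛
???⊛∘∙∘⊛⊛∘⊛
???⊞⊛∘∘⊛∘∘∘
???∙∘⊛≋⊞≋⊞∙
???⊛∙⊚∘⊞∘∘∘
???∘∙⊞≋∘∘⊛∘
???∙∘⊞⊛≋∘⊛⊛
???????????
???????????
???????????

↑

???????????
???????????
???∘⊛∘∘≋⊛∙⊛
???⊛∘∙∘⊛⊛∘⊛
???⊞⊛∘∘⊛∘∘∘
???∙∘⊚≋⊞≋⊞∙
???⊛∙∘∘⊞∘∘∘
???∘∙⊞≋∘∘⊛∘
???∙∘⊞⊛≋∘⊛⊛
???????????
???????????

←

???????????
???????????
????∘⊛∘∘≋⊛∙
???∘⊛∘∙∘⊛⊛∘
???≋⊞⊛∘∘⊛∘∘
???∘∙⊚⊛≋⊞≋⊞
???∘⊛∙∘∘⊞∘∘
???∙∘∙⊞≋∘∘⊛
????∙∘⊞⊛≋∘⊛
???????????
???????????

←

???????????
???????????
?????∘⊛∘∘≋⊛
???∘∘⊛∘∙∘⊛⊛
???⊛≋⊞⊛∘∘⊛∘
???∘∘⊚∘⊛≋⊞≋
???∘∘⊛∙∘∘⊞∘
???∘∙∘∙⊞≋∘∘
?????∙∘⊞⊛≋∘
???????????
???????????

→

???????????
???????????
????∘⊛∘∘≋⊛∙
??∘∘⊛∘∙∘⊛⊛∘
??⊛≋⊞⊛∘∘⊛∘∘
??∘∘∙⊚⊛≋⊞≋⊞
??∘∘⊛∙∘∘⊞∘∘
??∘∙∘∙⊞≋∘∘⊛
????∙∘⊞⊛≋∘⊛
???????????
???????????

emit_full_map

??∘⊛∘∘≋⊛∙⊛∘∙
∘∘⊛∘∙∘⊛⊛∘⊛⊞∘
⊛≋⊞⊛∘∘⊛∘∘∘∘∘
∘∘∙⊚⊛≋⊞≋⊞∙≋∘
∘∘⊛∙∘∘⊞∘∘∘≋∙
∘∙∘∙⊞≋∘∘⊛∘⊛∘
??∙∘⊞⊛≋∘⊛⊛∙∘

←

???????????
???????????
?????∘⊛∘∘≋⊛
???∘∘⊛∘∙∘⊛⊛
???⊛≋⊞⊛∘∘⊛∘
???∘∘⊚∘⊛≋⊞≋
???∘∘⊛∙∘∘⊞∘
???∘∙∘∙⊞≋∘∘
?????∙∘⊞⊛≋∘
???????????
???????????

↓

???????????
?????∘⊛∘∘≋⊛
???∘∘⊛∘∙∘⊛⊛
???⊛≋⊞⊛∘∘⊛∘
???∘∘∙∘⊛≋⊞≋
???∘∘⊚∙∘∘⊞∘
???∘∙∘∙⊞≋∘∘
???⊛⊛∙∘⊞⊛≋∘
???????????
???????????
???????????

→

???????????
????∘⊛∘∘≋⊛∙
??∘∘⊛∘∙∘⊛⊛∘
??⊛≋⊞⊛∘∘⊛∘∘
??∘∘∙∘⊛≋⊞≋⊞
??∘∘⊛⊚∘∘⊞∘∘
??∘∙∘∙⊞≋∘∘⊛
??⊛⊛∙∘⊞⊛≋∘⊛
???????????
???????????
???????????

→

???????????
???∘⊛∘∘≋⊛∙⊛
?∘∘⊛∘∙∘⊛⊛∘⊛
?⊛≋⊞⊛∘∘⊛∘∘∘
?∘∘∙∘⊛≋⊞≋⊞∙
?∘∘⊛∙⊚∘⊞∘∘∘
?∘∙∘∙⊞≋∘∘⊛∘
?⊛⊛∙∘⊞⊛≋∘⊛⊛
???????????
???????????
???????????

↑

???????????
???????????
???∘⊛∘∘≋⊛∙⊛
?∘∘⊛∘∙∘⊛⊛∘⊛
?⊛≋⊞⊛∘∘⊛∘∘∘
?∘∘∙∘⊚≋⊞≋⊞∙
?∘∘⊛∙∘∘⊞∘∘∘
?∘∙∘∙⊞≋∘∘⊛∘
?⊛⊛∙∘⊞⊛≋∘⊛⊛
???????????
???????????

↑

???????????
???????????
???????????
???∘⊛∘∘≋⊛∙⊛
?∘∘⊛∘∙∘⊛⊛∘⊛
?⊛≋⊞⊛⊚∘⊛∘∘∘
?∘∘∙∘⊛≋⊞≋⊞∙
?∘∘⊛∙∘∘⊞∘∘∘
?∘∙∘∙⊞≋∘∘⊛∘
?⊛⊛∙∘⊞⊛≋∘⊛⊛
???????????

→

???????????
???????????
???????????
??∘⊛∘∘≋⊛∙⊛∘
∘∘⊛∘∙∘⊛⊛∘⊛⊞
⊛≋⊞⊛∘⊚⊛∘∘∘∘
∘∘∙∘⊛≋⊞≋⊞∙≋
∘∘⊛∙∘∘⊞∘∘∘≋
∘∙∘∙⊞≋∘∘⊛∘⊛
⊛⊛∙∘⊞⊛≋∘⊛⊛∙
???????????

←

???????????
???????????
???????????
???∘⊛∘∘≋⊛∙⊛
?∘∘⊛∘∙∘⊛⊛∘⊛
?⊛≋⊞⊛⊚∘⊛∘∘∘
?∘∘∙∘⊛≋⊞≋⊞∙
?∘∘⊛∙∘∘⊞∘∘∘
?∘∙∘∙⊞≋∘∘⊛∘
?⊛⊛∙∘⊞⊛≋∘⊛⊛
???????????

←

???????????
???????????
???????????
???∘∘⊛∘∘≋⊛∙
??∘∘⊛∘∙∘⊛⊛∘
??⊛≋⊞⊚∘∘⊛∘∘
??∘∘∙∘⊛≋⊞≋⊞
??∘∘⊛∙∘∘⊞∘∘
??∘∙∘∙⊞≋∘∘⊛
??⊛⊛∙∘⊞⊛≋∘⊛
???????????

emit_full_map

?∘∘⊛∘∘≋⊛∙⊛∘∙
∘∘⊛∘∙∘⊛⊛∘⊛⊞∘
⊛≋⊞⊚∘∘⊛∘∘∘∘∘
∘∘∙∘⊛≋⊞≋⊞∙≋∘
∘∘⊛∙∘∘⊞∘∘∘≋∙
∘∙∘∙⊞≋∘∘⊛∘⊛∘
⊛⊛∙∘⊞⊛≋∘⊛⊛∙∘

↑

???????????
???????????
???????????
???⊛⊛∘∙⊞???
???∘∘⊛∘∘≋⊛∙
??∘∘⊛⊚∙∘⊛⊛∘
??⊛≋⊞⊛∘∘⊛∘∘
??∘∘∙∘⊛≋⊞≋⊞
??∘∘⊛∙∘∘⊞∘∘
??∘∙∘∙⊞≋∘∘⊛
??⊛⊛∙∘⊞⊛≋∘⊛

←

???????????
???????????
???????????
???∘⊛⊛∘∙⊞??
???∙∘∘⊛∘∘≋⊛
???∘∘⊚∘∙∘⊛⊛
???⊛≋⊞⊛∘∘⊛∘
???∘∘∙∘⊛≋⊞≋
???∘∘⊛∙∘∘⊞∘
???∘∙∘∙⊞≋∘∘
???⊛⊛∙∘⊞⊛≋∘

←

⊞??????????
⊞??????????
⊞??????????
⊞??∘∘⊛⊛∘∙⊞?
⊞??∙∙∘∘⊛∘∘≋
⊞??∘∘⊚⊛∘∙∘⊛
⊞??∙⊛≋⊞⊛∘∘⊛
⊞??∘∘∘∙∘⊛≋⊞
⊞???∘∘⊛∙∘∘⊞
⊞???∘∙∘∙⊞≋∘
⊞???⊛⊛∙∘⊞⊛≋

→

???????????
???????????
???????????
??∘∘⊛⊛∘∙⊞??
??∙∙∘∘⊛∘∘≋⊛
??∘∘∘⊚∘∙∘⊛⊛
??∙⊛≋⊞⊛∘∘⊛∘
??∘∘∘∙∘⊛≋⊞≋
???∘∘⊛∙∘∘⊞∘
???∘∙∘∙⊞≋∘∘
???⊛⊛∙∘⊞⊛≋∘

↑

⊞⊞⊞⊞⊞⊞⊞⊞⊞⊞⊞
???????????
???????????
???⊛⊛⊛∘∙???
??∘∘⊛⊛∘∙⊞??
??∙∙∘⊚⊛∘∘≋⊛
??∘∘∘⊛∘∙∘⊛⊛
??∙⊛≋⊞⊛∘∘⊛∘
??∘∘∘∙∘⊛≋⊞≋
???∘∘⊛∙∘∘⊞∘
???∘∙∘∙⊞≋∘∘

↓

???????????
???????????
???⊛⊛⊛∘∙???
??∘∘⊛⊛∘∙⊞??
??∙∙∘∘⊛∘∘≋⊛
??∘∘∘⊚∘∙∘⊛⊛
??∙⊛≋⊞⊛∘∘⊛∘
??∘∘∘∙∘⊛≋⊞≋
???∘∘⊛∙∘∘⊞∘
???∘∙∘∙⊞≋∘∘
???⊛⊛∙∘⊞⊛≋∘

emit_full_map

?⊛⊛⊛∘∙???????
∘∘⊛⊛∘∙⊞??????
∙∙∘∘⊛∘∘≋⊛∙⊛∘∙
∘∘∘⊚∘∙∘⊛⊛∘⊛⊞∘
∙⊛≋⊞⊛∘∘⊛∘∘∘∘∘
∘∘∘∙∘⊛≋⊞≋⊞∙≋∘
?∘∘⊛∙∘∘⊞∘∘∘≋∙
?∘∙∘∙⊞≋∘∘⊛∘⊛∘
?⊛⊛∙∘⊞⊛≋∘⊛⊛∙∘


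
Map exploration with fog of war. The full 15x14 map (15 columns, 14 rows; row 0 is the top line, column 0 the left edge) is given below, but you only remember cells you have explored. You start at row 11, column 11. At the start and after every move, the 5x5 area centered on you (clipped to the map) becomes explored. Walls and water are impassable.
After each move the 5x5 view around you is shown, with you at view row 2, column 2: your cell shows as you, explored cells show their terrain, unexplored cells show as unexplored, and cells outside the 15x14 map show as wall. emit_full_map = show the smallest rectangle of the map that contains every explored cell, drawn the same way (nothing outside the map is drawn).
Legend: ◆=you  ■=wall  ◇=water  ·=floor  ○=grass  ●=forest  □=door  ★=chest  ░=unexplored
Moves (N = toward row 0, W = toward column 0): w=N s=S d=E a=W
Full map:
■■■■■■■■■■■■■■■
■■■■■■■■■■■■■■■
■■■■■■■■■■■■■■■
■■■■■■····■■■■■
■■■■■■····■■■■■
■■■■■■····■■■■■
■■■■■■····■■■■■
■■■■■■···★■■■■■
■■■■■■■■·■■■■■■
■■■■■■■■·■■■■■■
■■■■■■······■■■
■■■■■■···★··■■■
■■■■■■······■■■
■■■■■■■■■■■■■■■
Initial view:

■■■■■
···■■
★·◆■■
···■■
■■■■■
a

·■■■■
····■
·★◆·■
····■
■■■■■

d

■■■■■
···■■
★·◆■■
···■■
■■■■■

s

···■■
★··■■
··◆■■
■■■■■
■■■■■

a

····■
·★··■
··◆·■
■■■■■
■■■■■

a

·····
··★··
··◆··
■■■■■
■■■■■

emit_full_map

░·■■■■■
·····■■
··★··■■
··◆··■■
■■■■■■■

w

■·■■■
·····
··◆··
·····
■■■■■

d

·■■■■
····■
·★◆·■
····■
■■■■■

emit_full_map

■·■■■■■
·····■■
··★◆·■■
·····■■
■■■■■■■


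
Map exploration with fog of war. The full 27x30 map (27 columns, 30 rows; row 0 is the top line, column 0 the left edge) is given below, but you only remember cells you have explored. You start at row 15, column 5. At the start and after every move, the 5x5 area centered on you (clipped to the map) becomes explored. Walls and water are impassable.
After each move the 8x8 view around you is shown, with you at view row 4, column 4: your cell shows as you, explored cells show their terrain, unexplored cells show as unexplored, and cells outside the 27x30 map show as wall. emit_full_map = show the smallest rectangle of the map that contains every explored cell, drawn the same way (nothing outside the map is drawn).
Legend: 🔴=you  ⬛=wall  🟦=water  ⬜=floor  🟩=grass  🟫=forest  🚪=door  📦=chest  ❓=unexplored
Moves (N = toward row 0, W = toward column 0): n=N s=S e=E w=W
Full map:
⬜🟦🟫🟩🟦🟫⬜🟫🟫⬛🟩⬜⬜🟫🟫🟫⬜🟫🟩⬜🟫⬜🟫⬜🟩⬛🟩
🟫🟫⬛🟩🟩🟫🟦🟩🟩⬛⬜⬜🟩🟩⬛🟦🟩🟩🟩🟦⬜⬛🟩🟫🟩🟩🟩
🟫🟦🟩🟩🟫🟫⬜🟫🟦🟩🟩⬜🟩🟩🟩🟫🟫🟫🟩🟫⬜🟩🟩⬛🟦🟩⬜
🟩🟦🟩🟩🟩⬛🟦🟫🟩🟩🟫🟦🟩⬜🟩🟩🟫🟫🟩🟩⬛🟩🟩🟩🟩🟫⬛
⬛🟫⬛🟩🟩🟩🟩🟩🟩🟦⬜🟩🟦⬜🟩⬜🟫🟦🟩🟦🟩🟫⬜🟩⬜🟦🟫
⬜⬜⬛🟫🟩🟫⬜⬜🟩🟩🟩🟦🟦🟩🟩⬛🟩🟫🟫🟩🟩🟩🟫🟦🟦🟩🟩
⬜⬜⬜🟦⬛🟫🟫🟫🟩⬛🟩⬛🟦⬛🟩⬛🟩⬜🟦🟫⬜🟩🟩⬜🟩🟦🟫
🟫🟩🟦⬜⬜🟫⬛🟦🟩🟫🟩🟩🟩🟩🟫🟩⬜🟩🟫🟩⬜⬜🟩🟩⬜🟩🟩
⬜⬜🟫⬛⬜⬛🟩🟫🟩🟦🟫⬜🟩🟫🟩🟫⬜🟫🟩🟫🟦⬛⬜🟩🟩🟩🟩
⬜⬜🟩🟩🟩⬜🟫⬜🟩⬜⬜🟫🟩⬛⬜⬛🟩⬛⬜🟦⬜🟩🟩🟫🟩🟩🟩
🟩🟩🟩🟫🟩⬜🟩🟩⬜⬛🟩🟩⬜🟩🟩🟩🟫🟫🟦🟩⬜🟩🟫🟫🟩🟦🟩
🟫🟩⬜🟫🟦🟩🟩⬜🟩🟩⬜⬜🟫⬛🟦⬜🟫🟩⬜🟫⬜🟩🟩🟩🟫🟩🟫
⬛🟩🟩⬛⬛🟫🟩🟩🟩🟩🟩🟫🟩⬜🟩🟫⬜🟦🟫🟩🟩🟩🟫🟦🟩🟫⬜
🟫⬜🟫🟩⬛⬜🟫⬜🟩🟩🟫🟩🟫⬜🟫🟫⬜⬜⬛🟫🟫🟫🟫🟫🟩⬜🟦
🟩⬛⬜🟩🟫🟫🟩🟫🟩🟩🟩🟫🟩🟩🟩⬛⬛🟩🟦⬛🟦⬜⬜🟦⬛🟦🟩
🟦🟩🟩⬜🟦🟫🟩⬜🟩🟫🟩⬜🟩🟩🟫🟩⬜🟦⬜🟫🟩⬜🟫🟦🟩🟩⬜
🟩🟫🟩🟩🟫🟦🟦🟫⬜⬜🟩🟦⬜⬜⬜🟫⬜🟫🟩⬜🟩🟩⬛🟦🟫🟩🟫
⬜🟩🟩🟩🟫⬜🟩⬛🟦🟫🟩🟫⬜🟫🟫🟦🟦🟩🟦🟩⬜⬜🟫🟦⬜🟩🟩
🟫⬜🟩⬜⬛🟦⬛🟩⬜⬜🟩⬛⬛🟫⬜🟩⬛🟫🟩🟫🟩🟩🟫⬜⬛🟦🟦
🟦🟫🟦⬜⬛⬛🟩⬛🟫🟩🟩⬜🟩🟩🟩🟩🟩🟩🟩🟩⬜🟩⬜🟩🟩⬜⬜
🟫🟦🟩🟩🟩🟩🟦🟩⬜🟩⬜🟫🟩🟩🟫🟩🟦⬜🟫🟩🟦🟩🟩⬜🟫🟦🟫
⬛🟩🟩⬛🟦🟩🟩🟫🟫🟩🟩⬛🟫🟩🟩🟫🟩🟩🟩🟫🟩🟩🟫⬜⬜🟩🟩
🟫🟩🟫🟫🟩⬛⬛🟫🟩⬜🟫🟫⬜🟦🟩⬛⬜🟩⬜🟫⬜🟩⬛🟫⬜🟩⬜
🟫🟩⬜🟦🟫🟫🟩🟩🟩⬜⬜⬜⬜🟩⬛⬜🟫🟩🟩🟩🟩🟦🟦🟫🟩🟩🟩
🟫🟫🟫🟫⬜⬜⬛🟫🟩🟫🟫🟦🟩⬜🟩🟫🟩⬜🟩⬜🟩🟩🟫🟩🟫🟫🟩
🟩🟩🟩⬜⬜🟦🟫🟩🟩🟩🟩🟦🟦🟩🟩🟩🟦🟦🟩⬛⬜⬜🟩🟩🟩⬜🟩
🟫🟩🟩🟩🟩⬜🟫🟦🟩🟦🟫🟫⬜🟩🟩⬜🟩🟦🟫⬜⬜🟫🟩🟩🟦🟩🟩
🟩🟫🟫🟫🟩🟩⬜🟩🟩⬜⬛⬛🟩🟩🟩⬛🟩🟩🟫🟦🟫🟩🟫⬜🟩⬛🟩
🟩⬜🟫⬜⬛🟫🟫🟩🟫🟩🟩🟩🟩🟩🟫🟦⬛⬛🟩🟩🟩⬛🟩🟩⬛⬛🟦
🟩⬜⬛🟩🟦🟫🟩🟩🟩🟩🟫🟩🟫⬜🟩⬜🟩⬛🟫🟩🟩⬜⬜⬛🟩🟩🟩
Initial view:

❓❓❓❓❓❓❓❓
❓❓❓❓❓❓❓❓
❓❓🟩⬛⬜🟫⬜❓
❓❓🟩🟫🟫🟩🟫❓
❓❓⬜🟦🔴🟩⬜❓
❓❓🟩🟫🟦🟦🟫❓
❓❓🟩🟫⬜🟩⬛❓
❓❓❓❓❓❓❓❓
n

❓❓❓❓❓❓❓❓
❓❓❓❓❓❓❓❓
❓❓⬛⬛🟫🟩🟩❓
❓❓🟩⬛⬜🟫⬜❓
❓❓🟩🟫🔴🟩🟫❓
❓❓⬜🟦🟫🟩⬜❓
❓❓🟩🟫🟦🟦🟫❓
❓❓🟩🟫⬜🟩⬛❓

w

❓❓❓❓❓❓❓❓
❓❓❓❓❓❓❓❓
❓❓🟩⬛⬛🟫🟩🟩
❓❓🟫🟩⬛⬜🟫⬜
❓❓⬜🟩🔴🟫🟩🟫
❓❓🟩⬜🟦🟫🟩⬜
❓❓🟩🟩🟫🟦🟦🟫
❓❓❓🟩🟫⬜🟩⬛

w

⬛❓❓❓❓❓❓❓
⬛❓❓❓❓❓❓❓
⬛❓🟩🟩⬛⬛🟫🟩
⬛❓⬜🟫🟩⬛⬜🟫
⬛❓⬛⬜🔴🟫🟫🟩
⬛❓🟩🟩⬜🟦🟫🟩
⬛❓🟫🟩🟩🟫🟦🟦
⬛❓❓❓🟩🟫⬜🟩

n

⬛❓❓❓❓❓❓❓
⬛❓❓❓❓❓❓❓
⬛❓🟩⬜🟫🟦🟩❓
⬛❓🟩🟩⬛⬛🟫🟩
⬛❓⬜🟫🔴⬛⬜🟫
⬛❓⬛⬜🟩🟫🟫🟩
⬛❓🟩🟩⬜🟦🟫🟩
⬛❓🟫🟩🟩🟫🟦🟦

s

⬛❓❓❓❓❓❓❓
⬛❓🟩⬜🟫🟦🟩❓
⬛❓🟩🟩⬛⬛🟫🟩
⬛❓⬜🟫🟩⬛⬜🟫
⬛❓⬛⬜🔴🟫🟫🟩
⬛❓🟩🟩⬜🟦🟫🟩
⬛❓🟫🟩🟩🟫🟦🟦
⬛❓❓❓🟩🟫⬜🟩

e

❓❓❓❓❓❓❓❓
❓🟩⬜🟫🟦🟩❓❓
❓🟩🟩⬛⬛🟫🟩🟩
❓⬜🟫🟩⬛⬜🟫⬜
❓⬛⬜🟩🔴🟫🟩🟫
❓🟩🟩⬜🟦🟫🟩⬜
❓🟫🟩🟩🟫🟦🟦🟫
❓❓❓🟩🟫⬜🟩⬛

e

❓❓❓❓❓❓❓❓
🟩⬜🟫🟦🟩❓❓❓
🟩🟩⬛⬛🟫🟩🟩❓
⬜🟫🟩⬛⬜🟫⬜❓
⬛⬜🟩🟫🔴🟩🟫❓
🟩🟩⬜🟦🟫🟩⬜❓
🟫🟩🟩🟫🟦🟦🟫❓
❓❓🟩🟫⬜🟩⬛❓

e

❓❓❓❓❓❓❓❓
⬜🟫🟦🟩❓❓❓❓
🟩⬛⬛🟫🟩🟩🟩❓
🟫🟩⬛⬜🟫⬜🟩❓
⬜🟩🟫🟫🔴🟫🟩❓
🟩⬜🟦🟫🟩⬜🟩❓
🟩🟩🟫🟦🟦🟫⬜❓
❓🟩🟫⬜🟩⬛❓❓

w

❓❓❓❓❓❓❓❓
🟩⬜🟫🟦🟩❓❓❓
🟩🟩⬛⬛🟫🟩🟩🟩
⬜🟫🟩⬛⬜🟫⬜🟩
⬛⬜🟩🟫🔴🟩🟫🟩
🟩🟩⬜🟦🟫🟩⬜🟩
🟫🟩🟩🟫🟦🟦🟫⬜
❓❓🟩🟫⬜🟩⬛❓

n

❓❓❓❓❓❓❓❓
❓❓❓❓❓❓❓❓
🟩⬜🟫🟦🟩🟩⬜❓
🟩🟩⬛⬛🟫🟩🟩🟩
⬜🟫🟩⬛🔴🟫⬜🟩
⬛⬜🟩🟫🟫🟩🟫🟩
🟩🟩⬜🟦🟫🟩⬜🟩
🟫🟩🟩🟫🟦🟦🟫⬜

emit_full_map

🟩⬜🟫🟦🟩🟩⬜❓
🟩🟩⬛⬛🟫🟩🟩🟩
⬜🟫🟩⬛🔴🟫⬜🟩
⬛⬜🟩🟫🟫🟩🟫🟩
🟩🟩⬜🟦🟫🟩⬜🟩
🟫🟩🟩🟫🟦🟦🟫⬜
❓❓🟩🟫⬜🟩⬛❓

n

❓❓❓❓❓❓❓❓
❓❓❓❓❓❓❓❓
❓❓🟫🟩⬜🟩🟩❓
🟩⬜🟫🟦🟩🟩⬜❓
🟩🟩⬛⬛🔴🟩🟩🟩
⬜🟫🟩⬛⬜🟫⬜🟩
⬛⬜🟩🟫🟫🟩🟫🟩
🟩🟩⬜🟦🟫🟩⬜🟩

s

❓❓❓❓❓❓❓❓
❓❓🟫🟩⬜🟩🟩❓
🟩⬜🟫🟦🟩🟩⬜❓
🟩🟩⬛⬛🟫🟩🟩🟩
⬜🟫🟩⬛🔴🟫⬜🟩
⬛⬜🟩🟫🟫🟩🟫🟩
🟩🟩⬜🟦🟫🟩⬜🟩
🟫🟩🟩🟫🟦🟦🟫⬜

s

❓❓🟫🟩⬜🟩🟩❓
🟩⬜🟫🟦🟩🟩⬜❓
🟩🟩⬛⬛🟫🟩🟩🟩
⬜🟫🟩⬛⬜🟫⬜🟩
⬛⬜🟩🟫🔴🟩🟫🟩
🟩🟩⬜🟦🟫🟩⬜🟩
🟫🟩🟩🟫🟦🟦🟫⬜
❓❓🟩🟫⬜🟩⬛❓

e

❓🟫🟩⬜🟩🟩❓❓
⬜🟫🟦🟩🟩⬜❓❓
🟩⬛⬛🟫🟩🟩🟩❓
🟫🟩⬛⬜🟫⬜🟩❓
⬜🟩🟫🟫🔴🟫🟩❓
🟩⬜🟦🟫🟩⬜🟩❓
🟩🟩🟫🟦🟦🟫⬜❓
❓🟩🟫⬜🟩⬛❓❓

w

❓❓🟫🟩⬜🟩🟩❓
🟩⬜🟫🟦🟩🟩⬜❓
🟩🟩⬛⬛🟫🟩🟩🟩
⬜🟫🟩⬛⬜🟫⬜🟩
⬛⬜🟩🟫🔴🟩🟫🟩
🟩🟩⬜🟦🟫🟩⬜🟩
🟫🟩🟩🟫🟦🟦🟫⬜
❓❓🟩🟫⬜🟩⬛❓


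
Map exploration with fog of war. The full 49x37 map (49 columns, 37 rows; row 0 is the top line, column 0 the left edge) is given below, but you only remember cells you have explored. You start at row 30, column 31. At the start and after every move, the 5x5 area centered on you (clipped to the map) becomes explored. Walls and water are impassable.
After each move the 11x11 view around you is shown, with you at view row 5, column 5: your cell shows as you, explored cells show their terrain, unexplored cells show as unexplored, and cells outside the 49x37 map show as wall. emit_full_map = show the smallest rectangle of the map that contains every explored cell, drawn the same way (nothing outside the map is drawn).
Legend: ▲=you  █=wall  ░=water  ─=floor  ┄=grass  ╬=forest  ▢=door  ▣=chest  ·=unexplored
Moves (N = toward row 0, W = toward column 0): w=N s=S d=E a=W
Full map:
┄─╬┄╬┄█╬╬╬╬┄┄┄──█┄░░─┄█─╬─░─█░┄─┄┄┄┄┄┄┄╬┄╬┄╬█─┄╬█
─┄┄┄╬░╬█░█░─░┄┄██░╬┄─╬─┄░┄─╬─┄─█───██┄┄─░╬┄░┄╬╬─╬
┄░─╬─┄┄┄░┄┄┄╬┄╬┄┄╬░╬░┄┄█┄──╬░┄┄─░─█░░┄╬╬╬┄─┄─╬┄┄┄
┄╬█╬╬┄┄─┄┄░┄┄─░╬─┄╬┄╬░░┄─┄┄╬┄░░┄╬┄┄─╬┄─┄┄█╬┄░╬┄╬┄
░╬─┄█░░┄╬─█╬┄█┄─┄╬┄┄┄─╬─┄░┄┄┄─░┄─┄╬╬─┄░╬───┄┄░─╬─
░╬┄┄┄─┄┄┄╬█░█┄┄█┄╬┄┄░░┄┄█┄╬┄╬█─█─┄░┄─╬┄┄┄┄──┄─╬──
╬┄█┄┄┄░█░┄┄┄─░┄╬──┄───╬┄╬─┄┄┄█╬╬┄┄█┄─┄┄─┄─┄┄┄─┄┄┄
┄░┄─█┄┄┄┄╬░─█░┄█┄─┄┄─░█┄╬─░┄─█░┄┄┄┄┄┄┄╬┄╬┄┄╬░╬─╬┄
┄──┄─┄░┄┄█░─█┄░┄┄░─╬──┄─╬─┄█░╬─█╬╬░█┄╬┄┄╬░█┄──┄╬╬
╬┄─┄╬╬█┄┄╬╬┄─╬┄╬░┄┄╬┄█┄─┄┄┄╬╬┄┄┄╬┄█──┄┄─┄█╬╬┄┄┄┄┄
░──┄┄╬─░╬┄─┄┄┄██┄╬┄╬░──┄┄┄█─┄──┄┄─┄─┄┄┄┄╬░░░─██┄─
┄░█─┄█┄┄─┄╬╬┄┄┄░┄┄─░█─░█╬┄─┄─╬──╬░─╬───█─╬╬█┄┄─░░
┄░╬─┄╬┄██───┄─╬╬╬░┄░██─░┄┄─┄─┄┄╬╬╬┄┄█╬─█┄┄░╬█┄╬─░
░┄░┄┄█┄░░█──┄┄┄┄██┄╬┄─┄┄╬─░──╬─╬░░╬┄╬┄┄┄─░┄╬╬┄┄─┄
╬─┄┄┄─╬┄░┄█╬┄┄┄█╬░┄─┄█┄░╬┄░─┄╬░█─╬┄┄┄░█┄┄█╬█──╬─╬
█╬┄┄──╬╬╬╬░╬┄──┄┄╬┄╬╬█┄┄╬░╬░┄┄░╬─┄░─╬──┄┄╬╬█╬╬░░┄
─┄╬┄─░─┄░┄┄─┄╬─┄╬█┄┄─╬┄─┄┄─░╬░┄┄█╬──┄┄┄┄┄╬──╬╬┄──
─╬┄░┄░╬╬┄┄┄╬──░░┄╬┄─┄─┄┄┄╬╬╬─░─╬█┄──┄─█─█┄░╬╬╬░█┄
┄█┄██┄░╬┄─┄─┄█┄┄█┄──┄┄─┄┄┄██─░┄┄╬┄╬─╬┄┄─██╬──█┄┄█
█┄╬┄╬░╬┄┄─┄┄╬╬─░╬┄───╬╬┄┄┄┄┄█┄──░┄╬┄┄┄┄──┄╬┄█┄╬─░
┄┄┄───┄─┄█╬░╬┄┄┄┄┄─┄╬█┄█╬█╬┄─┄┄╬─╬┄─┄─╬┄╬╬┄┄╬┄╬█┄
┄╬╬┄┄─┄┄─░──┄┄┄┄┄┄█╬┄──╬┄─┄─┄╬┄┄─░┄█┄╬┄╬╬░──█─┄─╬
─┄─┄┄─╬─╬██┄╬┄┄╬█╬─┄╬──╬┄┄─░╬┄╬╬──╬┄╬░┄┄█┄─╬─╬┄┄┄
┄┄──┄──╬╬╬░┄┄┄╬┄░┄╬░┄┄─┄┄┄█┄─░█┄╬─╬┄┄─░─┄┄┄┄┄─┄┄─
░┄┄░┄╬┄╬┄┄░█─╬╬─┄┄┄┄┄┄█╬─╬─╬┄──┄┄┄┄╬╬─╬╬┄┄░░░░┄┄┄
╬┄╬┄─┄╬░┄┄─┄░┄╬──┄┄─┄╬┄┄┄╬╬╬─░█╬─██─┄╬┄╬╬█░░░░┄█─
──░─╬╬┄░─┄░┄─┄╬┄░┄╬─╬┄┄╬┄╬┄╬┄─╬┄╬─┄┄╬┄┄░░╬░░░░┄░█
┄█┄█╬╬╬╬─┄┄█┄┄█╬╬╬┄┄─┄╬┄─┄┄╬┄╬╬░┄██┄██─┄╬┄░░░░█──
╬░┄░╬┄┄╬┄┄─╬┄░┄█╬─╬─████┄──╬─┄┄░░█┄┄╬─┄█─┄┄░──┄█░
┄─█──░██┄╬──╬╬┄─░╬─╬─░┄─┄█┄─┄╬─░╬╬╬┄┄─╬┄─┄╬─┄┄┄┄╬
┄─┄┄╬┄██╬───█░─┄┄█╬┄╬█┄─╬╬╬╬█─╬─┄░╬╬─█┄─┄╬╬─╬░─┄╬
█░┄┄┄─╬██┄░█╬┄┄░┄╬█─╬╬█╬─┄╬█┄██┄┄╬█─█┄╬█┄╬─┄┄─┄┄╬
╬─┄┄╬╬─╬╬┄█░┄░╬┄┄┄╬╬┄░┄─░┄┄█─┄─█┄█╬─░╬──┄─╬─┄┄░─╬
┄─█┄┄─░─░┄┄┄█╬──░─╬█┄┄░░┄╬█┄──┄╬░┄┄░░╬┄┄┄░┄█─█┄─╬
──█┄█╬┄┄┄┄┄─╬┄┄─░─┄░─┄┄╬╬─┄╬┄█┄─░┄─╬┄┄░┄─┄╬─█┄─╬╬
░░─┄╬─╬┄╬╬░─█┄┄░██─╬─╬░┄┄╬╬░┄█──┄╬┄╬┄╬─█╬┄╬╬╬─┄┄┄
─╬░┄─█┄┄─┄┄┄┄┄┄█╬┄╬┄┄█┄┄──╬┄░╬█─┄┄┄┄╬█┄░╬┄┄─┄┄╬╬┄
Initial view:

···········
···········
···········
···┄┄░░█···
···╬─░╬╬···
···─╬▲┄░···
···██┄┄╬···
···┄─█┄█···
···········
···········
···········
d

···········
···········
···········
··┄┄░░█┄···
··╬─░╬╬╬···
··─╬─▲░╬···
··██┄┄╬█···
··┄─█┄█╬···
···········
···········
···········

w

···········
···········
···········
···╬░┄██···
··┄┄░░█┄···
··╬─░▲╬╬···
··─╬─┄░╬···
··██┄┄╬█···
··┄─█┄█╬···
···········
···········

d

···········
···········
···········
··╬░┄██┄···
·┄┄░░█┄┄···
·╬─░╬▲╬┄···
·─╬─┄░╬╬···
·██┄┄╬█─···
·┄─█┄█╬····
···········
···········

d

···········
···········
···········
·╬░┄██┄█···
┄┄░░█┄┄╬···
╬─░╬╬▲┄┄···
─╬─┄░╬╬─···
██┄┄╬█─█···
┄─█┄█╬·····
···········
···········

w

···········
···········
···········
···╬─┄┄╬···
·╬░┄██┄█···
┄┄░░█▲┄╬···
╬─░╬╬╬┄┄···
─╬─┄░╬╬─···
██┄┄╬█─█···
┄─█┄█╬·····
···········

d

···········
···········
···········
··╬─┄┄╬┄···
╬░┄██┄██···
┄░░█┄▲╬─···
─░╬╬╬┄┄─···
╬─┄░╬╬─█···
█┄┄╬█─█····
─█┄█╬······
···········

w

···········
···········
···········
···██─┄╬···
··╬─┄┄╬┄···
╬░┄██▲██···
┄░░█┄┄╬─···
─░╬╬╬┄┄─···
╬─┄░╬╬─█···
█┄┄╬█─█····
─█┄█╬······

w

···········
···········
···········
···┄┄╬╬─···
···██─┄╬···
··╬─┄▲╬┄···
╬░┄██┄██···
┄░░█┄┄╬─···
─░╬╬╬┄┄─···
╬─┄░╬╬─█···
█┄┄╬█─█····

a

···········
···········
···········
···┄┄┄╬╬─··
···─██─┄╬··
···╬─▲┄╬┄··
·╬░┄██┄██··
┄┄░░█┄┄╬─··
╬─░╬╬╬┄┄─··
─╬─┄░╬╬─█··
██┄┄╬█─█···

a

···········
···········
···········
···┄┄┄┄╬╬─·
···╬─██─┄╬·
···┄╬▲┄┄╬┄·
··╬░┄██┄██·
·┄┄░░█┄┄╬─·
·╬─░╬╬╬┄┄─·
·─╬─┄░╬╬─█·
·██┄┄╬█─█··

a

···········
···········
···········
···─┄┄┄┄╬╬─
···█╬─██─┄╬
···╬┄▲─┄┄╬┄
···╬░┄██┄██
··┄┄░░█┄┄╬─
··╬─░╬╬╬┄┄─
··─╬─┄░╬╬─█
··██┄┄╬█─█·

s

···········
···········
···─┄┄┄┄╬╬─
···█╬─██─┄╬
···╬┄╬─┄┄╬┄
···╬░▲██┄██
··┄┄░░█┄┄╬─
··╬─░╬╬╬┄┄─
··─╬─┄░╬╬─█
··██┄┄╬█─█·
··┄─█┄█╬···

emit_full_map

·─┄┄┄┄╬╬─
·█╬─██─┄╬
·╬┄╬─┄┄╬┄
·╬░▲██┄██
┄┄░░█┄┄╬─
╬─░╬╬╬┄┄─
─╬─┄░╬╬─█
██┄┄╬█─█·
┄─█┄█╬···

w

···········
···········
···········
···─┄┄┄┄╬╬─
···█╬─██─┄╬
···╬┄▲─┄┄╬┄
···╬░┄██┄██
··┄┄░░█┄┄╬─
··╬─░╬╬╬┄┄─
··─╬─┄░╬╬─█
··██┄┄╬█─█·

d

···········
···········
···········
··─┄┄┄┄╬╬─·
··█╬─██─┄╬·
··╬┄╬▲┄┄╬┄·
··╬░┄██┄██·
·┄┄░░█┄┄╬─·
·╬─░╬╬╬┄┄─·
·─╬─┄░╬╬─█·
·██┄┄╬█─█··

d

···········
···········
···········
·─┄┄┄┄╬╬─··
·█╬─██─┄╬··
·╬┄╬─▲┄╬┄··
·╬░┄██┄██··
┄┄░░█┄┄╬─··
╬─░╬╬╬┄┄─··
─╬─┄░╬╬─█··
██┄┄╬█─█···

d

···········
···········
···········
─┄┄┄┄╬╬─···
█╬─██─┄╬···
╬┄╬─┄▲╬┄···
╬░┄██┄██···
┄░░█┄┄╬─···
─░╬╬╬┄┄─···
╬─┄░╬╬─█···
█┄┄╬█─█····

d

···········
···········
···········
┄┄┄┄╬╬─╬···
╬─██─┄╬┄···
┄╬─┄┄▲┄┄···
░┄██┄██─···
░░█┄┄╬─┄···
░╬╬╬┄┄─····
─┄░╬╬─█····
┄┄╬█─█·····

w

···········
···········
···········
···╬┄┄─░···
┄┄┄┄╬╬─╬···
╬─██─▲╬┄···
┄╬─┄┄╬┄┄···
░┄██┄██─···
░░█┄┄╬─┄···
░╬╬╬┄┄─····
─┄░╬╬─█····

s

···········
···········
···╬┄┄─░···
┄┄┄┄╬╬─╬···
╬─██─┄╬┄···
┄╬─┄┄▲┄┄···
░┄██┄██─···
░░█┄┄╬─┄···
░╬╬╬┄┄─····
─┄░╬╬─█····
┄┄╬█─█·····

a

···········
···········
····╬┄┄─░··
─┄┄┄┄╬╬─╬··
█╬─██─┄╬┄··
╬┄╬─┄▲╬┄┄··
╬░┄██┄██─··
┄░░█┄┄╬─┄··
─░╬╬╬┄┄─···
╬─┄░╬╬─█···
█┄┄╬█─█····

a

···········
···········
·····╬┄┄─░·
·─┄┄┄┄╬╬─╬·
·█╬─██─┄╬┄·
·╬┄╬─▲┄╬┄┄·
·╬░┄██┄██─·
┄┄░░█┄┄╬─┄·
╬─░╬╬╬┄┄─··
─╬─┄░╬╬─█··
██┄┄╬█─█···

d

···········
···········
····╬┄┄─░··
─┄┄┄┄╬╬─╬··
█╬─██─┄╬┄··
╬┄╬─┄▲╬┄┄··
╬░┄██┄██─··
┄░░█┄┄╬─┄··
─░╬╬╬┄┄─···
╬─┄░╬╬─█···
█┄┄╬█─█····

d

···········
···········
···╬┄┄─░···
┄┄┄┄╬╬─╬···
╬─██─┄╬┄···
┄╬─┄┄▲┄┄···
░┄██┄██─···
░░█┄┄╬─┄···
░╬╬╬┄┄─····
─┄░╬╬─█····
┄┄╬█─█·····
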